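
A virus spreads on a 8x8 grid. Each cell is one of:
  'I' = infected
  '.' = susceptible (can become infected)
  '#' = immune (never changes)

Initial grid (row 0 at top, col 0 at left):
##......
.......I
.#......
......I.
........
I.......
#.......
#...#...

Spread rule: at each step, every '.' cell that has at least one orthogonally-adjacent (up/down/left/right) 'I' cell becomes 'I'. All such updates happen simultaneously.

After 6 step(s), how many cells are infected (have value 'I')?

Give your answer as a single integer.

Answer: 58

Derivation:
Step 0 (initial): 3 infected
Step 1: +9 new -> 12 infected
Step 2: +11 new -> 23 infected
Step 3: +14 new -> 37 infected
Step 4: +12 new -> 49 infected
Step 5: +8 new -> 57 infected
Step 6: +1 new -> 58 infected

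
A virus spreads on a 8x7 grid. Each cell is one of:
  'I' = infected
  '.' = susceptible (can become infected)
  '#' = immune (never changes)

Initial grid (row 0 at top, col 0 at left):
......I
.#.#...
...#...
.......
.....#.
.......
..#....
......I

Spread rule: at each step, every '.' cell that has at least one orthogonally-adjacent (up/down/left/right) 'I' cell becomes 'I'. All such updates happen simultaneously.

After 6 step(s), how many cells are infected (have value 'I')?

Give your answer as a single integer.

Answer: 39

Derivation:
Step 0 (initial): 2 infected
Step 1: +4 new -> 6 infected
Step 2: +6 new -> 12 infected
Step 3: +8 new -> 20 infected
Step 4: +6 new -> 26 infected
Step 5: +6 new -> 32 infected
Step 6: +7 new -> 39 infected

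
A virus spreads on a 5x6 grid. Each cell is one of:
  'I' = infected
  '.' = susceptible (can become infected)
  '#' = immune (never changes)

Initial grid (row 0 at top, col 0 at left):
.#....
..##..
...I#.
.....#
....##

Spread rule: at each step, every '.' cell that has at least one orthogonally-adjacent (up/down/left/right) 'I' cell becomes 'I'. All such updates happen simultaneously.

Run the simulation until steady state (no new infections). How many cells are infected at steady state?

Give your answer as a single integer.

Step 0 (initial): 1 infected
Step 1: +2 new -> 3 infected
Step 2: +4 new -> 7 infected
Step 3: +4 new -> 11 infected
Step 4: +3 new -> 14 infected
Step 5: +2 new -> 16 infected
Step 6: +0 new -> 16 infected

Answer: 16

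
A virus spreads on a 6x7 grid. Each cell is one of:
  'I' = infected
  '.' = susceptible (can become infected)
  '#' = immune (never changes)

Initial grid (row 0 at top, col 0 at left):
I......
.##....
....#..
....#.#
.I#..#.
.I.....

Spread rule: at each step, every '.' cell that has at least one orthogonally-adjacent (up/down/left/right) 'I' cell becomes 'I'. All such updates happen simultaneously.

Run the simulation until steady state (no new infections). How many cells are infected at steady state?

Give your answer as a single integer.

Answer: 35

Derivation:
Step 0 (initial): 3 infected
Step 1: +6 new -> 9 infected
Step 2: +6 new -> 15 infected
Step 3: +5 new -> 20 infected
Step 4: +5 new -> 25 infected
Step 5: +3 new -> 28 infected
Step 6: +3 new -> 31 infected
Step 7: +2 new -> 33 infected
Step 8: +2 new -> 35 infected
Step 9: +0 new -> 35 infected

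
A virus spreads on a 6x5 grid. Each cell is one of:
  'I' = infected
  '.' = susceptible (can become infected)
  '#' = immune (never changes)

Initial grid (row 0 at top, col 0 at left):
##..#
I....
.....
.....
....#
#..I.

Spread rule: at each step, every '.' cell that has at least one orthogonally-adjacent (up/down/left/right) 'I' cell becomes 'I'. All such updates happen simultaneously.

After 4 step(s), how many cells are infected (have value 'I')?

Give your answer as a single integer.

Answer: 25

Derivation:
Step 0 (initial): 2 infected
Step 1: +5 new -> 7 infected
Step 2: +6 new -> 13 infected
Step 3: +9 new -> 22 infected
Step 4: +3 new -> 25 infected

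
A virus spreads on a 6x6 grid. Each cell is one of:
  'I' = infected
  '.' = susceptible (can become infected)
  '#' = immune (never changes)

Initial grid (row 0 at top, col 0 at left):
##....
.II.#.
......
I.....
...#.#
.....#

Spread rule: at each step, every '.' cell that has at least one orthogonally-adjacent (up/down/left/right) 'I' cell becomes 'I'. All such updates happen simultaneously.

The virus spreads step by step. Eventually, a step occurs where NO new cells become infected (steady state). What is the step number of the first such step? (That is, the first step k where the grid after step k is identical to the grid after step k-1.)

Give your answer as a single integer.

Step 0 (initial): 3 infected
Step 1: +8 new -> 11 infected
Step 2: +5 new -> 16 infected
Step 3: +5 new -> 21 infected
Step 4: +4 new -> 25 infected
Step 5: +4 new -> 29 infected
Step 6: +1 new -> 30 infected
Step 7: +0 new -> 30 infected

Answer: 7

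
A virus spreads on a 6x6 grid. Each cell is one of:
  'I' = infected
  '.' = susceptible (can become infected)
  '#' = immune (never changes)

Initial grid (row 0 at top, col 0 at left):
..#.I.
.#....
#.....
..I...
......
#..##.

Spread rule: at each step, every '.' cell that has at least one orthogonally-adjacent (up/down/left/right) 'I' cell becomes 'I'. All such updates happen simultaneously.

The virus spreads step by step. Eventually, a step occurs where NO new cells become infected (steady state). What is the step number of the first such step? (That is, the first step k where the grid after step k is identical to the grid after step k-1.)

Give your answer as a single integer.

Answer: 6

Derivation:
Step 0 (initial): 2 infected
Step 1: +7 new -> 9 infected
Step 2: +11 new -> 20 infected
Step 3: +5 new -> 25 infected
Step 4: +1 new -> 26 infected
Step 5: +1 new -> 27 infected
Step 6: +0 new -> 27 infected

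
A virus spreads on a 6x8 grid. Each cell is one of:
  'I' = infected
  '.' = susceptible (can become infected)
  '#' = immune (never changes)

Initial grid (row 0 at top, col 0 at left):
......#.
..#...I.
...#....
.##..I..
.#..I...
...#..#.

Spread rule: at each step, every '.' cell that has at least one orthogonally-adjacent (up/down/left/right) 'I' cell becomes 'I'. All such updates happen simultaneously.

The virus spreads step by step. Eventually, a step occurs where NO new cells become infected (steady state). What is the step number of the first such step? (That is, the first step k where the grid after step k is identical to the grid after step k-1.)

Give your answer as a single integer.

Answer: 10

Derivation:
Step 0 (initial): 3 infected
Step 1: +9 new -> 12 infected
Step 2: +10 new -> 22 infected
Step 3: +4 new -> 26 infected
Step 4: +3 new -> 29 infected
Step 5: +2 new -> 31 infected
Step 6: +2 new -> 33 infected
Step 7: +3 new -> 36 infected
Step 8: +3 new -> 39 infected
Step 9: +1 new -> 40 infected
Step 10: +0 new -> 40 infected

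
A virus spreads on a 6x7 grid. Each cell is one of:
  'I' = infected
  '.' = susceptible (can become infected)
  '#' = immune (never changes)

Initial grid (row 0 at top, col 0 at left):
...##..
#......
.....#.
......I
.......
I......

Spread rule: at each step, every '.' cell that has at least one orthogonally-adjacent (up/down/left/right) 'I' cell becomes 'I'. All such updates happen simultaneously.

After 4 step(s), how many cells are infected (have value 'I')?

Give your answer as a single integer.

Answer: 31

Derivation:
Step 0 (initial): 2 infected
Step 1: +5 new -> 7 infected
Step 2: +7 new -> 14 infected
Step 3: +10 new -> 24 infected
Step 4: +7 new -> 31 infected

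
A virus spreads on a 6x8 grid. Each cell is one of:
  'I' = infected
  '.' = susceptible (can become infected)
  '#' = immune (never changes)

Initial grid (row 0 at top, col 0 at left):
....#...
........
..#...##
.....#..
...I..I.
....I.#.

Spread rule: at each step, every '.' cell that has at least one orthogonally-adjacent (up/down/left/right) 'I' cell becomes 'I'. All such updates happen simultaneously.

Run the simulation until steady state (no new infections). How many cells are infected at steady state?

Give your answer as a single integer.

Answer: 42

Derivation:
Step 0 (initial): 3 infected
Step 1: +8 new -> 11 infected
Step 2: +7 new -> 18 infected
Step 3: +5 new -> 23 infected
Step 4: +7 new -> 30 infected
Step 5: +4 new -> 34 infected
Step 6: +4 new -> 38 infected
Step 7: +3 new -> 41 infected
Step 8: +1 new -> 42 infected
Step 9: +0 new -> 42 infected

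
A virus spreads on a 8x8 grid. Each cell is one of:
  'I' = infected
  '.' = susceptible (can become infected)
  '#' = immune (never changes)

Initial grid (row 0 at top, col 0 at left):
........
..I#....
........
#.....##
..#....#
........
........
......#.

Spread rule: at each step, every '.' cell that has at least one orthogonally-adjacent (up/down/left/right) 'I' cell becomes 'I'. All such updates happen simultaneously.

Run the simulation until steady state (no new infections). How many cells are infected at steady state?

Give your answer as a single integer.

Answer: 57

Derivation:
Step 0 (initial): 1 infected
Step 1: +3 new -> 4 infected
Step 2: +6 new -> 10 infected
Step 3: +6 new -> 16 infected
Step 4: +6 new -> 22 infected
Step 5: +8 new -> 30 infected
Step 6: +9 new -> 39 infected
Step 7: +8 new -> 47 infected
Step 8: +5 new -> 52 infected
Step 9: +3 new -> 55 infected
Step 10: +1 new -> 56 infected
Step 11: +1 new -> 57 infected
Step 12: +0 new -> 57 infected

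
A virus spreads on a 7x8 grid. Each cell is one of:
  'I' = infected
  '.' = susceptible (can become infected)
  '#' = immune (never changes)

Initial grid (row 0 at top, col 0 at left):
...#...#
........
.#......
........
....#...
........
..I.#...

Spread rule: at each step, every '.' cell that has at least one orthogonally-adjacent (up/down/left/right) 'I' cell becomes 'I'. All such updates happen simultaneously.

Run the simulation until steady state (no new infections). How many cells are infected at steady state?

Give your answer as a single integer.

Step 0 (initial): 1 infected
Step 1: +3 new -> 4 infected
Step 2: +4 new -> 8 infected
Step 3: +5 new -> 13 infected
Step 4: +5 new -> 18 infected
Step 5: +7 new -> 25 infected
Step 6: +9 new -> 34 infected
Step 7: +7 new -> 41 infected
Step 8: +5 new -> 46 infected
Step 9: +3 new -> 49 infected
Step 10: +2 new -> 51 infected
Step 11: +0 new -> 51 infected

Answer: 51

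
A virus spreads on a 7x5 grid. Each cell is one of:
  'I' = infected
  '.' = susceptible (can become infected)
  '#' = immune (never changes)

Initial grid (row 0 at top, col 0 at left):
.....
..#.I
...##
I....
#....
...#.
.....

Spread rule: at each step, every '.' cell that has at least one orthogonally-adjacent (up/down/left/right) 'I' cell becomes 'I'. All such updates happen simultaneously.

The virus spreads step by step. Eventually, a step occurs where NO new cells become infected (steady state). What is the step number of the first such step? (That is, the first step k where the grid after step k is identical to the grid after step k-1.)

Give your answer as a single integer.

Step 0 (initial): 2 infected
Step 1: +4 new -> 6 infected
Step 2: +5 new -> 11 infected
Step 3: +7 new -> 18 infected
Step 4: +6 new -> 24 infected
Step 5: +3 new -> 27 infected
Step 6: +2 new -> 29 infected
Step 7: +1 new -> 30 infected
Step 8: +0 new -> 30 infected

Answer: 8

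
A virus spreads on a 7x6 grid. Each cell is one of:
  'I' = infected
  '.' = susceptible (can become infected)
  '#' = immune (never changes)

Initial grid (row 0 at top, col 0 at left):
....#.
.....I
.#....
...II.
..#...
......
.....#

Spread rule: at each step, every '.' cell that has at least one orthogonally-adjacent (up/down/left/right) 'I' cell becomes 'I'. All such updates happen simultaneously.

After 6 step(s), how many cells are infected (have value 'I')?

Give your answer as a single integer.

Answer: 38

Derivation:
Step 0 (initial): 3 infected
Step 1: +9 new -> 12 infected
Step 2: +6 new -> 18 infected
Step 3: +8 new -> 26 infected
Step 4: +6 new -> 32 infected
Step 5: +4 new -> 36 infected
Step 6: +2 new -> 38 infected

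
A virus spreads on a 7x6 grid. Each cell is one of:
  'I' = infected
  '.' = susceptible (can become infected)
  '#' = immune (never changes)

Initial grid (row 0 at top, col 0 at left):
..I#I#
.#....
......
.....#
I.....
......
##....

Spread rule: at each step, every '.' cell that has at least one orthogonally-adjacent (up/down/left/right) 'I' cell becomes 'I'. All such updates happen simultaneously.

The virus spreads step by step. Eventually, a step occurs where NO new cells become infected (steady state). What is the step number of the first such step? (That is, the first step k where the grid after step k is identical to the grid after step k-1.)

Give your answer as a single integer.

Step 0 (initial): 3 infected
Step 1: +6 new -> 9 infected
Step 2: +9 new -> 18 infected
Step 3: +8 new -> 26 infected
Step 4: +4 new -> 30 infected
Step 5: +3 new -> 33 infected
Step 6: +2 new -> 35 infected
Step 7: +1 new -> 36 infected
Step 8: +0 new -> 36 infected

Answer: 8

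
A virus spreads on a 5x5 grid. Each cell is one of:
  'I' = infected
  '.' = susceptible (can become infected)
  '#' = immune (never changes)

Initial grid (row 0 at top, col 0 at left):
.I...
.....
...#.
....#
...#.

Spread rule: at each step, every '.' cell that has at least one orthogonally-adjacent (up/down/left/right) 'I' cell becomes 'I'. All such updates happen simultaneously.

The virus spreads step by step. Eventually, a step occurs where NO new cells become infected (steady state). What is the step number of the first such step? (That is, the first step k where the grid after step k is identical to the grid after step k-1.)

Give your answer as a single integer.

Answer: 6

Derivation:
Step 0 (initial): 1 infected
Step 1: +3 new -> 4 infected
Step 2: +4 new -> 8 infected
Step 3: +5 new -> 13 infected
Step 4: +4 new -> 17 infected
Step 5: +4 new -> 21 infected
Step 6: +0 new -> 21 infected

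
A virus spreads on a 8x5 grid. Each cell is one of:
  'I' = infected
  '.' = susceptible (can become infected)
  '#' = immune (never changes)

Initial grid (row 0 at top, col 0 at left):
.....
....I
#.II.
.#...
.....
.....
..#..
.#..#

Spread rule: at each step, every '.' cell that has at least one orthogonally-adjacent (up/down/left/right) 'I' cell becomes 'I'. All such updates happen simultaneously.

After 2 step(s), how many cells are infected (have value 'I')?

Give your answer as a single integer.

Step 0 (initial): 3 infected
Step 1: +7 new -> 10 infected
Step 2: +6 new -> 16 infected

Answer: 16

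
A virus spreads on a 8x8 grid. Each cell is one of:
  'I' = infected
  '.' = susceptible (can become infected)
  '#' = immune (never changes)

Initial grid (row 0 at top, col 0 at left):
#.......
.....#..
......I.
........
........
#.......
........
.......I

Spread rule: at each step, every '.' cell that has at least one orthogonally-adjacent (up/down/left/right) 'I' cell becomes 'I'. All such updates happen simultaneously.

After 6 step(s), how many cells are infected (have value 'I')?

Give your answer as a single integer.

Answer: 51

Derivation:
Step 0 (initial): 2 infected
Step 1: +6 new -> 8 infected
Step 2: +9 new -> 17 infected
Step 3: +10 new -> 27 infected
Step 4: +8 new -> 35 infected
Step 5: +8 new -> 43 infected
Step 6: +8 new -> 51 infected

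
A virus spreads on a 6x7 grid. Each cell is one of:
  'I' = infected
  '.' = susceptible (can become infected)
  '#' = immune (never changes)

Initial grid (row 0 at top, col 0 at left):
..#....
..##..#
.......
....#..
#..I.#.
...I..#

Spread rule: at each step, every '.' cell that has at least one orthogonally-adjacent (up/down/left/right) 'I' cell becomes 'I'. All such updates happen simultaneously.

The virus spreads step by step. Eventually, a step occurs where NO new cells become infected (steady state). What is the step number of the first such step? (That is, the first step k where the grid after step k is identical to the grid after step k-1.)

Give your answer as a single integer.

Step 0 (initial): 2 infected
Step 1: +5 new -> 7 infected
Step 2: +5 new -> 12 infected
Step 3: +4 new -> 16 infected
Step 4: +4 new -> 20 infected
Step 5: +6 new -> 26 infected
Step 6: +5 new -> 31 infected
Step 7: +3 new -> 34 infected
Step 8: +0 new -> 34 infected

Answer: 8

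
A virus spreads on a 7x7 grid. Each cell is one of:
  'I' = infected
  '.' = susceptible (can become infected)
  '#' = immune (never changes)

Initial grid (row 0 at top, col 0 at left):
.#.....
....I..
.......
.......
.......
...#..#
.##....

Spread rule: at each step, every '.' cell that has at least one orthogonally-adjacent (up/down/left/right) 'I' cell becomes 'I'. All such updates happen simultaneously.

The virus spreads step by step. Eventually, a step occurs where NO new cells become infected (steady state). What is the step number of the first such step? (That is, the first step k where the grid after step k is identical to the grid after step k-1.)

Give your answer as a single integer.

Step 0 (initial): 1 infected
Step 1: +4 new -> 5 infected
Step 2: +7 new -> 12 infected
Step 3: +8 new -> 20 infected
Step 4: +7 new -> 27 infected
Step 5: +7 new -> 34 infected
Step 6: +5 new -> 39 infected
Step 7: +3 new -> 42 infected
Step 8: +1 new -> 43 infected
Step 9: +1 new -> 44 infected
Step 10: +0 new -> 44 infected

Answer: 10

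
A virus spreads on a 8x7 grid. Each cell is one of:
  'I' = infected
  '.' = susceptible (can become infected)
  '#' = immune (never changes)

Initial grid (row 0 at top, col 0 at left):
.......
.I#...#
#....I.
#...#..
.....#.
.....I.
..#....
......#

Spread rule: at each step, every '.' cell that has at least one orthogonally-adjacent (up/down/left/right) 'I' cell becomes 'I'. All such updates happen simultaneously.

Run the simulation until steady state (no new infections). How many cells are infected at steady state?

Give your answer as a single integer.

Answer: 48

Derivation:
Step 0 (initial): 3 infected
Step 1: +10 new -> 13 infected
Step 2: +14 new -> 27 infected
Step 3: +11 new -> 38 infected
Step 4: +4 new -> 42 infected
Step 5: +3 new -> 45 infected
Step 6: +2 new -> 47 infected
Step 7: +1 new -> 48 infected
Step 8: +0 new -> 48 infected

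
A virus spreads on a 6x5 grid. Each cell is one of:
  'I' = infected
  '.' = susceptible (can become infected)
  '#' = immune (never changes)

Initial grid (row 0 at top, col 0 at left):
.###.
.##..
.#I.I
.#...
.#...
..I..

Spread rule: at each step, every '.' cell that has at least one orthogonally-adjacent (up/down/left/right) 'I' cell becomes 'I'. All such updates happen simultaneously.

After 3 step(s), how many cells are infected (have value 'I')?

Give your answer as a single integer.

Step 0 (initial): 3 infected
Step 1: +7 new -> 10 infected
Step 2: +7 new -> 17 infected
Step 3: +1 new -> 18 infected

Answer: 18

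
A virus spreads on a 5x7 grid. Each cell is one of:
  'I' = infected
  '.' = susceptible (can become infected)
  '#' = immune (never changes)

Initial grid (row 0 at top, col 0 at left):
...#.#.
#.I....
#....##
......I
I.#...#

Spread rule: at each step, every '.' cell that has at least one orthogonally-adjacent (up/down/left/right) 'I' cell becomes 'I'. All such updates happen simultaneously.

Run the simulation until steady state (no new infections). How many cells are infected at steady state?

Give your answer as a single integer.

Answer: 27

Derivation:
Step 0 (initial): 3 infected
Step 1: +7 new -> 10 infected
Step 2: +8 new -> 18 infected
Step 3: +6 new -> 24 infected
Step 4: +2 new -> 26 infected
Step 5: +1 new -> 27 infected
Step 6: +0 new -> 27 infected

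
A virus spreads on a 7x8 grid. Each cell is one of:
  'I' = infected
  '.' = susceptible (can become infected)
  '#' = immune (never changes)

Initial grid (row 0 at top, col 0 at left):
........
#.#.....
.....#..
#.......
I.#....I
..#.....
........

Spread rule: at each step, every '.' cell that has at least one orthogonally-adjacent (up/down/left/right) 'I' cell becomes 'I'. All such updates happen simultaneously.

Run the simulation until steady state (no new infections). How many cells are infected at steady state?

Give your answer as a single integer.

Step 0 (initial): 2 infected
Step 1: +5 new -> 7 infected
Step 2: +8 new -> 15 infected
Step 3: +9 new -> 24 infected
Step 4: +11 new -> 35 infected
Step 5: +8 new -> 43 infected
Step 6: +5 new -> 48 infected
Step 7: +2 new -> 50 infected
Step 8: +0 new -> 50 infected

Answer: 50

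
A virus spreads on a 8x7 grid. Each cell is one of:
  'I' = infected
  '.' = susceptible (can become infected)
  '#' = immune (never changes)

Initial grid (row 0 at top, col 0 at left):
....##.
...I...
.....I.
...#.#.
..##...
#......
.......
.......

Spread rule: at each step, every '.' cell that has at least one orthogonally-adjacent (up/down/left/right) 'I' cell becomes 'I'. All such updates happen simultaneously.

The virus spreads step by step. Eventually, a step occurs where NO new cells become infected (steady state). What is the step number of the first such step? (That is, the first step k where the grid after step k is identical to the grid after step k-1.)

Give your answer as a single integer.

Step 0 (initial): 2 infected
Step 1: +7 new -> 9 infected
Step 2: +6 new -> 15 infected
Step 3: +7 new -> 22 infected
Step 4: +6 new -> 28 infected
Step 5: +6 new -> 34 infected
Step 6: +7 new -> 41 infected
Step 7: +4 new -> 45 infected
Step 8: +3 new -> 48 infected
Step 9: +1 new -> 49 infected
Step 10: +0 new -> 49 infected

Answer: 10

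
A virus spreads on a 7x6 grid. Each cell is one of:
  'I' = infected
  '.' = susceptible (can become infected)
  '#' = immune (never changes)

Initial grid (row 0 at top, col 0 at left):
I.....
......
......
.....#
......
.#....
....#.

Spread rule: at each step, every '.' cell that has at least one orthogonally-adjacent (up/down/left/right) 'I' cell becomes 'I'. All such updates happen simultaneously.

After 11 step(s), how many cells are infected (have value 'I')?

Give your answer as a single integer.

Step 0 (initial): 1 infected
Step 1: +2 new -> 3 infected
Step 2: +3 new -> 6 infected
Step 3: +4 new -> 10 infected
Step 4: +5 new -> 15 infected
Step 5: +6 new -> 21 infected
Step 6: +5 new -> 26 infected
Step 7: +5 new -> 31 infected
Step 8: +3 new -> 34 infected
Step 9: +3 new -> 37 infected
Step 10: +1 new -> 38 infected
Step 11: +1 new -> 39 infected

Answer: 39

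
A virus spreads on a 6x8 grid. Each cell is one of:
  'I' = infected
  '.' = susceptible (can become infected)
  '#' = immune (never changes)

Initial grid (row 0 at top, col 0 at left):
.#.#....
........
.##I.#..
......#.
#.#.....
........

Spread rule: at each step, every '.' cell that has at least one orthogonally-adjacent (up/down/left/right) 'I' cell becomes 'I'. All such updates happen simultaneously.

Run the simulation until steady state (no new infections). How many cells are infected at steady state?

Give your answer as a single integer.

Answer: 40

Derivation:
Step 0 (initial): 1 infected
Step 1: +3 new -> 4 infected
Step 2: +5 new -> 9 infected
Step 3: +8 new -> 17 infected
Step 4: +8 new -> 25 infected
Step 5: +8 new -> 33 infected
Step 6: +5 new -> 38 infected
Step 7: +2 new -> 40 infected
Step 8: +0 new -> 40 infected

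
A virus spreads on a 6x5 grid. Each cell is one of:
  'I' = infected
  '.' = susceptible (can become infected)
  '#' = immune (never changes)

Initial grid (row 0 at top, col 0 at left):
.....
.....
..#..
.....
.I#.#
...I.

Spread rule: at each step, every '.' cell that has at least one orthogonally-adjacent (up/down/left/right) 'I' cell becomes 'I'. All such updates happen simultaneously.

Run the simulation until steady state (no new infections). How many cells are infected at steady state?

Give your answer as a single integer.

Step 0 (initial): 2 infected
Step 1: +6 new -> 8 infected
Step 2: +5 new -> 13 infected
Step 3: +4 new -> 17 infected
Step 4: +5 new -> 22 infected
Step 5: +4 new -> 26 infected
Step 6: +1 new -> 27 infected
Step 7: +0 new -> 27 infected

Answer: 27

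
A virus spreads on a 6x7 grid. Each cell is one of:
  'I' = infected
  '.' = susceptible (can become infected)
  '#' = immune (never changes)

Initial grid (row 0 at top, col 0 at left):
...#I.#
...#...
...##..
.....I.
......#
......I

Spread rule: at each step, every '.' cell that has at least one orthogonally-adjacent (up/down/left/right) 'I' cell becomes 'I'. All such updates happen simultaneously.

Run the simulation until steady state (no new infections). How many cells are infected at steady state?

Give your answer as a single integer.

Step 0 (initial): 3 infected
Step 1: +7 new -> 10 infected
Step 2: +5 new -> 15 infected
Step 3: +4 new -> 19 infected
Step 4: +4 new -> 23 infected
Step 5: +5 new -> 28 infected
Step 6: +5 new -> 33 infected
Step 7: +2 new -> 35 infected
Step 8: +1 new -> 36 infected
Step 9: +0 new -> 36 infected

Answer: 36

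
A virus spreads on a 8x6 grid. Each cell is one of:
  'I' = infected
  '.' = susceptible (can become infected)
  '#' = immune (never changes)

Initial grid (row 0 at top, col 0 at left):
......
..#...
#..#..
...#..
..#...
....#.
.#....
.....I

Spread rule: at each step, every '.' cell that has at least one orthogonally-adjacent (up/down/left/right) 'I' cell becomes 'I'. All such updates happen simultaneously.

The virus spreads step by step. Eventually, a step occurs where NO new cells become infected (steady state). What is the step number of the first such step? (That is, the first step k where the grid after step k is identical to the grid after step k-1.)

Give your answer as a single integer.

Answer: 13

Derivation:
Step 0 (initial): 1 infected
Step 1: +2 new -> 3 infected
Step 2: +3 new -> 6 infected
Step 3: +3 new -> 9 infected
Step 4: +5 new -> 14 infected
Step 5: +5 new -> 19 infected
Step 6: +4 new -> 23 infected
Step 7: +4 new -> 27 infected
Step 8: +4 new -> 31 infected
Step 9: +4 new -> 35 infected
Step 10: +3 new -> 38 infected
Step 11: +2 new -> 40 infected
Step 12: +1 new -> 41 infected
Step 13: +0 new -> 41 infected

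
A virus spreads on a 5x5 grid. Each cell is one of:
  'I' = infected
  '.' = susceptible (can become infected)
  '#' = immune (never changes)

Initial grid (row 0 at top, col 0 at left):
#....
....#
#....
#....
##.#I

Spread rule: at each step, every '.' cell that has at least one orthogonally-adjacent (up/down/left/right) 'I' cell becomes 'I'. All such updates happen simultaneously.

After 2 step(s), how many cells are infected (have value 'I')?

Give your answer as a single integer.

Step 0 (initial): 1 infected
Step 1: +1 new -> 2 infected
Step 2: +2 new -> 4 infected

Answer: 4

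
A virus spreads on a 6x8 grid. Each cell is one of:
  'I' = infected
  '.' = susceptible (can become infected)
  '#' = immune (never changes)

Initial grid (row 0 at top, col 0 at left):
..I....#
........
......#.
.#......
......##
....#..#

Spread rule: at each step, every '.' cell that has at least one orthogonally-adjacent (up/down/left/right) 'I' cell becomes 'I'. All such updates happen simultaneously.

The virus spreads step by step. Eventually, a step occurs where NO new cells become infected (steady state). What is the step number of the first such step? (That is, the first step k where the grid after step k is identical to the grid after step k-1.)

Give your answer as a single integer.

Step 0 (initial): 1 infected
Step 1: +3 new -> 4 infected
Step 2: +5 new -> 9 infected
Step 3: +6 new -> 15 infected
Step 4: +6 new -> 21 infected
Step 5: +7 new -> 28 infected
Step 6: +6 new -> 34 infected
Step 7: +4 new -> 38 infected
Step 8: +2 new -> 40 infected
Step 9: +1 new -> 41 infected
Step 10: +0 new -> 41 infected

Answer: 10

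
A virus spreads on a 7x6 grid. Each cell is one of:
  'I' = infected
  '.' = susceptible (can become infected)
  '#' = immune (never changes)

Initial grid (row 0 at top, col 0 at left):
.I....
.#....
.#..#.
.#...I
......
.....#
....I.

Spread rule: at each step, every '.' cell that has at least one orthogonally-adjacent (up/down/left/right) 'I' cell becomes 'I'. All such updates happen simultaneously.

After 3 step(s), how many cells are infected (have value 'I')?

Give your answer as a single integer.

Answer: 30

Derivation:
Step 0 (initial): 3 infected
Step 1: +8 new -> 11 infected
Step 2: +8 new -> 19 infected
Step 3: +11 new -> 30 infected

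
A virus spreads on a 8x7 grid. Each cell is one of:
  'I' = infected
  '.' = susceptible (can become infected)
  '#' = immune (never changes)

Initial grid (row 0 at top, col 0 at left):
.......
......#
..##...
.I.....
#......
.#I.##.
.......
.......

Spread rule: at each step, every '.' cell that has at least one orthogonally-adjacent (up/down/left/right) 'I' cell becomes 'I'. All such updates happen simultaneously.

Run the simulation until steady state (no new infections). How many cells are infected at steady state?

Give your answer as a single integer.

Answer: 49

Derivation:
Step 0 (initial): 2 infected
Step 1: +7 new -> 9 infected
Step 2: +7 new -> 16 infected
Step 3: +9 new -> 25 infected
Step 4: +10 new -> 35 infected
Step 5: +7 new -> 42 infected
Step 6: +5 new -> 47 infected
Step 7: +1 new -> 48 infected
Step 8: +1 new -> 49 infected
Step 9: +0 new -> 49 infected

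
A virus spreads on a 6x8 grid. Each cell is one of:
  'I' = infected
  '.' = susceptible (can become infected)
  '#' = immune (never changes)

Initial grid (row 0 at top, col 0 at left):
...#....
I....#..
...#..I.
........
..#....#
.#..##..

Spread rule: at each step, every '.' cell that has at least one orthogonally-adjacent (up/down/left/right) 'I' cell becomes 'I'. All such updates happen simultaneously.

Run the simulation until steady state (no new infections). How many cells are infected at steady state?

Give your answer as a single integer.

Answer: 40

Derivation:
Step 0 (initial): 2 infected
Step 1: +7 new -> 9 infected
Step 2: +10 new -> 19 infected
Step 3: +11 new -> 30 infected
Step 4: +7 new -> 37 infected
Step 5: +1 new -> 38 infected
Step 6: +1 new -> 39 infected
Step 7: +1 new -> 40 infected
Step 8: +0 new -> 40 infected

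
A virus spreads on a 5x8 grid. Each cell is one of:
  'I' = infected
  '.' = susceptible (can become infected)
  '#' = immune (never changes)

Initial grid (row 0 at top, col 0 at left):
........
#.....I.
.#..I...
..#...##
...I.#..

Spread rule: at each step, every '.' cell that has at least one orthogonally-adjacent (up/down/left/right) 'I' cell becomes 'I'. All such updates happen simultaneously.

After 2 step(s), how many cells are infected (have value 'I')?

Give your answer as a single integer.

Answer: 22

Derivation:
Step 0 (initial): 3 infected
Step 1: +11 new -> 14 infected
Step 2: +8 new -> 22 infected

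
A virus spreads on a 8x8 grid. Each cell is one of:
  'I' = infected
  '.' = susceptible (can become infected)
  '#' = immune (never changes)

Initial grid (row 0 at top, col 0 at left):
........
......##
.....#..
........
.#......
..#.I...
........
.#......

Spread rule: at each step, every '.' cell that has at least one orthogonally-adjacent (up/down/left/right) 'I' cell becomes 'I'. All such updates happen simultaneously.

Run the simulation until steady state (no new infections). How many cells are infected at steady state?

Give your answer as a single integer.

Answer: 58

Derivation:
Step 0 (initial): 1 infected
Step 1: +4 new -> 5 infected
Step 2: +7 new -> 12 infected
Step 3: +10 new -> 22 infected
Step 4: +9 new -> 31 infected
Step 5: +10 new -> 41 infected
Step 6: +8 new -> 49 infected
Step 7: +5 new -> 54 infected
Step 8: +3 new -> 57 infected
Step 9: +1 new -> 58 infected
Step 10: +0 new -> 58 infected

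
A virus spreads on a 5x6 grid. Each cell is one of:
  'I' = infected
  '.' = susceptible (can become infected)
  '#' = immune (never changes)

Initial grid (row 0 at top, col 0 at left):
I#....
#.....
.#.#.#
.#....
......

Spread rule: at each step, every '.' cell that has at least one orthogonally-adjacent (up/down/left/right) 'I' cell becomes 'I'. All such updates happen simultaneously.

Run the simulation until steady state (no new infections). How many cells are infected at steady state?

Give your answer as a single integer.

Step 0 (initial): 1 infected
Step 1: +0 new -> 1 infected

Answer: 1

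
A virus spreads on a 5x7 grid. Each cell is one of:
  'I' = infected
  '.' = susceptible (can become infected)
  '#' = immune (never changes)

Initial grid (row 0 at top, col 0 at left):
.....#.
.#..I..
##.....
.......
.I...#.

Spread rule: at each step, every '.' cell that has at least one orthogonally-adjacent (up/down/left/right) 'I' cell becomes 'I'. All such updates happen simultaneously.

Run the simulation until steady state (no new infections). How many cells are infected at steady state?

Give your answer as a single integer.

Step 0 (initial): 2 infected
Step 1: +7 new -> 9 infected
Step 2: +9 new -> 18 infected
Step 3: +7 new -> 25 infected
Step 4: +2 new -> 27 infected
Step 5: +2 new -> 29 infected
Step 6: +1 new -> 30 infected
Step 7: +0 new -> 30 infected

Answer: 30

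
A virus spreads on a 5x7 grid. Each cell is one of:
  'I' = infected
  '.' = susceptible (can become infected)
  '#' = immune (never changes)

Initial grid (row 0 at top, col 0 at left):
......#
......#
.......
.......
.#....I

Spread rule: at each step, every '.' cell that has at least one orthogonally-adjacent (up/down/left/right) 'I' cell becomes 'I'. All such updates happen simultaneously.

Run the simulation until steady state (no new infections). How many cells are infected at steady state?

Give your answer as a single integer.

Answer: 32

Derivation:
Step 0 (initial): 1 infected
Step 1: +2 new -> 3 infected
Step 2: +3 new -> 6 infected
Step 3: +3 new -> 9 infected
Step 4: +4 new -> 13 infected
Step 5: +4 new -> 17 infected
Step 6: +4 new -> 21 infected
Step 7: +4 new -> 25 infected
Step 8: +4 new -> 29 infected
Step 9: +2 new -> 31 infected
Step 10: +1 new -> 32 infected
Step 11: +0 new -> 32 infected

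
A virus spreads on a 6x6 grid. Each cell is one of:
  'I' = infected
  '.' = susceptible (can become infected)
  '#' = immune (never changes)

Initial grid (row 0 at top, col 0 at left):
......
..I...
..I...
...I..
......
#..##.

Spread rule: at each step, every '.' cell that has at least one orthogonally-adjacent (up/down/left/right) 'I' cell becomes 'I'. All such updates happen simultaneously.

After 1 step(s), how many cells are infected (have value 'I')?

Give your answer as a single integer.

Answer: 11

Derivation:
Step 0 (initial): 3 infected
Step 1: +8 new -> 11 infected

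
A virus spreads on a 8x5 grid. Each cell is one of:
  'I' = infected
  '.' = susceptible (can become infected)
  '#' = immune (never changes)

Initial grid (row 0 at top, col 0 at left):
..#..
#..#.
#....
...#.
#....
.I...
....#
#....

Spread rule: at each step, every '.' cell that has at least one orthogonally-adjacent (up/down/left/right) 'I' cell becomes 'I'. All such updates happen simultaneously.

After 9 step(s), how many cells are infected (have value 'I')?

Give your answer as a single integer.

Step 0 (initial): 1 infected
Step 1: +4 new -> 5 infected
Step 2: +6 new -> 11 infected
Step 3: +7 new -> 18 infected
Step 4: +4 new -> 22 infected
Step 5: +5 new -> 27 infected
Step 6: +2 new -> 29 infected
Step 7: +1 new -> 30 infected
Step 8: +1 new -> 31 infected
Step 9: +1 new -> 32 infected

Answer: 32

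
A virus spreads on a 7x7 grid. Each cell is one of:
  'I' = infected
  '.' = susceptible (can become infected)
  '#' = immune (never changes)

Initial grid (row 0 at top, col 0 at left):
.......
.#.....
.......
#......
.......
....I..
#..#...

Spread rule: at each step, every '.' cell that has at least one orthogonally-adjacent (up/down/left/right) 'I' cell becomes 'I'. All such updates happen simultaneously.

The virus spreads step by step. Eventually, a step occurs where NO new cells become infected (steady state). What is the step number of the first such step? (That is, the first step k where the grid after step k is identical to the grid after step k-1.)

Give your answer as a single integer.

Step 0 (initial): 1 infected
Step 1: +4 new -> 5 infected
Step 2: +6 new -> 11 infected
Step 3: +8 new -> 19 infected
Step 4: +8 new -> 27 infected
Step 5: +7 new -> 34 infected
Step 6: +5 new -> 39 infected
Step 7: +3 new -> 42 infected
Step 8: +2 new -> 44 infected
Step 9: +1 new -> 45 infected
Step 10: +0 new -> 45 infected

Answer: 10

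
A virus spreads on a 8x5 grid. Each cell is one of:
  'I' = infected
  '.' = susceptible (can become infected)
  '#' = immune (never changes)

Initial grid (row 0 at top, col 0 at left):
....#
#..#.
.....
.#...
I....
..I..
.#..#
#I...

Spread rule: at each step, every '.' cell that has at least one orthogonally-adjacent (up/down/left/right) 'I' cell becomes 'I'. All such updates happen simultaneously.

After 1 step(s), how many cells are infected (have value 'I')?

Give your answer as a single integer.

Answer: 11

Derivation:
Step 0 (initial): 3 infected
Step 1: +8 new -> 11 infected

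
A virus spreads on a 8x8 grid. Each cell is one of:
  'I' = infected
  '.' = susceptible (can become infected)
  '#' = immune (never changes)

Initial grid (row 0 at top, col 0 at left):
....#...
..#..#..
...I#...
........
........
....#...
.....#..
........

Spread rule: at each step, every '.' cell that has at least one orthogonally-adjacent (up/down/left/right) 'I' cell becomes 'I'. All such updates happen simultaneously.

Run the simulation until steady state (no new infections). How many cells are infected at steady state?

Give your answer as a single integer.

Answer: 58

Derivation:
Step 0 (initial): 1 infected
Step 1: +3 new -> 4 infected
Step 2: +6 new -> 10 infected
Step 3: +8 new -> 18 infected
Step 4: +9 new -> 27 infected
Step 5: +10 new -> 37 infected
Step 6: +8 new -> 45 infected
Step 7: +7 new -> 52 infected
Step 8: +5 new -> 57 infected
Step 9: +1 new -> 58 infected
Step 10: +0 new -> 58 infected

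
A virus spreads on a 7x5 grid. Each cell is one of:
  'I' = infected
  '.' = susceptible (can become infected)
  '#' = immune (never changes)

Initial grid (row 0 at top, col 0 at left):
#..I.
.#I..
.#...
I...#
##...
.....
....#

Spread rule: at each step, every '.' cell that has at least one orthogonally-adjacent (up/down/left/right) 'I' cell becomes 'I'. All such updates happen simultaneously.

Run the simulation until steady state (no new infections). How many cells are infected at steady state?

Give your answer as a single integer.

Answer: 28

Derivation:
Step 0 (initial): 3 infected
Step 1: +6 new -> 9 infected
Step 2: +5 new -> 14 infected
Step 3: +3 new -> 17 infected
Step 4: +2 new -> 19 infected
Step 5: +4 new -> 23 infected
Step 6: +4 new -> 27 infected
Step 7: +1 new -> 28 infected
Step 8: +0 new -> 28 infected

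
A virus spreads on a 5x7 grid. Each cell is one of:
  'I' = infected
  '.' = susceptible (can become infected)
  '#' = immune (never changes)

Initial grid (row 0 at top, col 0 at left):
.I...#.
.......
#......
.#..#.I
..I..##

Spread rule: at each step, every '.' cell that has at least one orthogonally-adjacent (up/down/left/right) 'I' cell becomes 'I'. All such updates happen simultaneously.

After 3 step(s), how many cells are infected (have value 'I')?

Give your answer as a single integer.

Answer: 28

Derivation:
Step 0 (initial): 3 infected
Step 1: +8 new -> 11 infected
Step 2: +10 new -> 21 infected
Step 3: +7 new -> 28 infected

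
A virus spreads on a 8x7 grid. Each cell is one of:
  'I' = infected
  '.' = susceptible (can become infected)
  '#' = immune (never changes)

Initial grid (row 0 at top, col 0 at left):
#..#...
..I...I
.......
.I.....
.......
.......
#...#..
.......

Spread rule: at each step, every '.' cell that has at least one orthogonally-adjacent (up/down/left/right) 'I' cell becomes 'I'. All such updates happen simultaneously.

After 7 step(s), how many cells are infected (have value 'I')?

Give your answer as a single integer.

Answer: 52

Derivation:
Step 0 (initial): 3 infected
Step 1: +11 new -> 14 infected
Step 2: +12 new -> 26 infected
Step 3: +9 new -> 35 infected
Step 4: +6 new -> 41 infected
Step 5: +6 new -> 47 infected
Step 6: +3 new -> 50 infected
Step 7: +2 new -> 52 infected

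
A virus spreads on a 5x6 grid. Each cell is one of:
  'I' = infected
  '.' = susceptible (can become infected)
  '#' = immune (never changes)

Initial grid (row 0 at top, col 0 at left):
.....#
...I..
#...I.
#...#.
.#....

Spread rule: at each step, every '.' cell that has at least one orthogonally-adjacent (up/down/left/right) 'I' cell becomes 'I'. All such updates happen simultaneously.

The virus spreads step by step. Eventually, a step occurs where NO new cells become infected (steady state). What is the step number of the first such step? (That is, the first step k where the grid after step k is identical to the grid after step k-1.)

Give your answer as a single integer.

Step 0 (initial): 2 infected
Step 1: +5 new -> 7 infected
Step 2: +7 new -> 14 infected
Step 3: +6 new -> 20 infected
Step 4: +4 new -> 24 infected
Step 5: +0 new -> 24 infected

Answer: 5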